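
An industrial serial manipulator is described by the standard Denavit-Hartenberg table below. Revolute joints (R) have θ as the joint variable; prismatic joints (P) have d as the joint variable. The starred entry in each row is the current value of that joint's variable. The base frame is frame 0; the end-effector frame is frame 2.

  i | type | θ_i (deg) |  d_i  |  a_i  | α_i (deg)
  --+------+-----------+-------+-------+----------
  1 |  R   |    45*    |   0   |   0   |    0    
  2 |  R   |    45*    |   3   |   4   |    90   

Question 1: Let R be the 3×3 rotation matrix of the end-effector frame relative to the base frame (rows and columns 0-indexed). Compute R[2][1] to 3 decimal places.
End-effector y-axis (col 1 of R) = (-0.0000,0.0000,1.0000)
R[2][1] = 1.0000

1.000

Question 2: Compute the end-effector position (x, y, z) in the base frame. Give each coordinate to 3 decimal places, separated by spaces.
0.000 4.000 3.000

after link 1: o_1 = (0.0000, 0.0000, 0.0000)
after link 2: o_2 = (0.0000, 4.0000, 3.0000)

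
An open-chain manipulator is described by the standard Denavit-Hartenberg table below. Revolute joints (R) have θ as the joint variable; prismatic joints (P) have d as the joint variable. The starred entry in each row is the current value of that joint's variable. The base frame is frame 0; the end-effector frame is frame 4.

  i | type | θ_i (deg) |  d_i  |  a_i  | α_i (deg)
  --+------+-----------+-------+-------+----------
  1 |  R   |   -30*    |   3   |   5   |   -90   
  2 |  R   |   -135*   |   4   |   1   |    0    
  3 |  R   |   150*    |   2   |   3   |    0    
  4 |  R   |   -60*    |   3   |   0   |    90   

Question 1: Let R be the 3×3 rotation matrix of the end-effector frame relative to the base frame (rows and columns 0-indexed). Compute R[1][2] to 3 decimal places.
0.354

End-effector z-axis (col 2 of R) = (-0.6124,0.3536,0.7071)
R[1][2] = 0.3536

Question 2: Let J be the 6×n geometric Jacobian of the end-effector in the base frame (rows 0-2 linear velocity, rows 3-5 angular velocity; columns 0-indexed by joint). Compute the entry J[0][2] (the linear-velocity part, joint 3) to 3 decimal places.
-0.672

axis z_2 = (0.5000,0.8660,0.0000); lever o_n−o_2 = (5.0095,2.8812,-0.7765)
cross product → J_v[:, 2] = (-0.6724,0.3882,-2.8978)
J_ω[:, 2] = z_2
entry J[0][2] = -0.6724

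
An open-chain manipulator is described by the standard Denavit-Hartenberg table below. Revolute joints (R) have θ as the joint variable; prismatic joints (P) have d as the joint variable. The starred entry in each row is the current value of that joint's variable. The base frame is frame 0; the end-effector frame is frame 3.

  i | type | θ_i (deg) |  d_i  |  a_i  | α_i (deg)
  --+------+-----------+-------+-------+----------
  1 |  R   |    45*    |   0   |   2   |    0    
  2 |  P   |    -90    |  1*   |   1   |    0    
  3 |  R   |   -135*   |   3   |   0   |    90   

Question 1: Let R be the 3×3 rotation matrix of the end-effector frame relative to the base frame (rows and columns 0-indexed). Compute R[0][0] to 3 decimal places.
End-effector x-axis (col 0 of R) = (-1.0000,0.0000,0.0000)
R[0][0] = -1.0000

-1.000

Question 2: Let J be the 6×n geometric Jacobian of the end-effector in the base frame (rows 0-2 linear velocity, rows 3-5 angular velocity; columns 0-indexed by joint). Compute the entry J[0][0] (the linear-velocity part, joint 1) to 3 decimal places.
axis z_0 = ẑ; lever o_n−o_0 = (2.1213,0.7071,4.0000)
cross product → J_v[:, 0] = (-0.7071,2.1213,0.0000)
J_ω[:, 0] = z_0
entry J[0][0] = -0.7071

-0.707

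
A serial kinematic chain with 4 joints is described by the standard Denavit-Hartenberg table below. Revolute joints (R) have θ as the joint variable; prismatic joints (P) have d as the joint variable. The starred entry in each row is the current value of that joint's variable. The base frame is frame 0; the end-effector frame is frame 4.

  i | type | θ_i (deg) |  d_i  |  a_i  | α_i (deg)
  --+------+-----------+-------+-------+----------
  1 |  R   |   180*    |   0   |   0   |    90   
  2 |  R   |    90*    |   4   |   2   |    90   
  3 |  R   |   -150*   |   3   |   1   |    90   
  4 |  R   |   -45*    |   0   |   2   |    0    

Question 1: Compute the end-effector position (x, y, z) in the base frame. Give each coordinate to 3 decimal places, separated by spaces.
after link 1: o_1 = (0.0000, 0.0000, 0.0000)
after link 2: o_2 = (0.0000, 4.0000, 2.0000)
after link 3: o_3 = (-3.0000, 3.5000, 1.1340)
after link 4: o_4 = (-1.5858, 2.7929, -0.0908)

-1.586 2.793 -0.091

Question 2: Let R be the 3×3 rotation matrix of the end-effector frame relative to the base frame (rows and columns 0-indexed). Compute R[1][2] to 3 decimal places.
End-effector z-axis (col 2 of R) = (0.0000,0.8660,-0.5000)
R[1][2] = 0.8660

0.866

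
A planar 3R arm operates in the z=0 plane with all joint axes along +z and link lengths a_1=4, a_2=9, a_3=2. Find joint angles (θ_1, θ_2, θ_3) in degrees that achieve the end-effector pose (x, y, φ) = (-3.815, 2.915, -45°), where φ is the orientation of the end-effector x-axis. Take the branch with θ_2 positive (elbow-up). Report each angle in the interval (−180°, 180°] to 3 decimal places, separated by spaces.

29.999 135.002 149.999

wrist centre = target − a_3·(cos φ, sin φ) = (-5.2292, 4.3292)
cos θ_2 = (46.0868−4²−9²)/(2·4·9) = -0.7071; θ_2 = 135.0017° (elbow-up)
β = atan2(4.3292,-5.2292) = 140.3790°; ψ = atan2(6.3638,-2.3642) = 110.3801°
θ_1 = β − ψ = 29.9988°
θ_3 = φ − θ_1 − θ_2 = 149.9994° (wrapped to (-180°,180°])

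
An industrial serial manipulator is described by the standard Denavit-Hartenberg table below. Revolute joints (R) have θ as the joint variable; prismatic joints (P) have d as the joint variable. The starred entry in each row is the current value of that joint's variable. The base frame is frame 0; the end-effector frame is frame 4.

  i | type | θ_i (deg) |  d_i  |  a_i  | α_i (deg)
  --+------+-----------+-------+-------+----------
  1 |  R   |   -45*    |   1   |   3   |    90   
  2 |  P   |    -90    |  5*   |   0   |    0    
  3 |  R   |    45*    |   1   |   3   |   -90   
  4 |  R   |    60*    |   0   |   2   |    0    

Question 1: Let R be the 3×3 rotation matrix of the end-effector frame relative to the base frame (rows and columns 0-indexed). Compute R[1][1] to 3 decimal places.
0.787

End-effector y-axis (col 1 of R) = (-0.0795,0.7866,0.6124)
R[1][1] = 0.7866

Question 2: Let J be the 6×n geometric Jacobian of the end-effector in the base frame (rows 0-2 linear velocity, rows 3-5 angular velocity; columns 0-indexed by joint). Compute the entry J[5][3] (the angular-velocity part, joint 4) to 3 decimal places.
axis z_3 = (0.5000,-0.5000,0.7071); lever o_n−o_3 = (1.7247,0.7247,-0.7071)
cross product → J_v[:, 3] = (-0.1589,1.5731,1.2247)
J_ω[:, 3] = z_3
entry J[5][3] = 0.7071

0.707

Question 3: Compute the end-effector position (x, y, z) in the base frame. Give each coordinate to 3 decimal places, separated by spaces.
1.103 -7.139 -1.828

after link 1: o_1 = (2.1213, -2.1213, 1.0000)
after link 2: o_2 = (-1.4142, -5.6569, 1.0000)
after link 3: o_3 = (-0.6213, -7.8640, -1.1213)
after link 4: o_4 = (1.1034, -7.1392, -1.8284)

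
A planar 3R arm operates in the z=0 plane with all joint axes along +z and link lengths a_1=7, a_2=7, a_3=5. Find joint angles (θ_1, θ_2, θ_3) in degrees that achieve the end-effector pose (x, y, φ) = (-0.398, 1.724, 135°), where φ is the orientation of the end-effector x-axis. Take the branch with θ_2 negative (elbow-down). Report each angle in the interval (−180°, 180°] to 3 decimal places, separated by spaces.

wrist centre = target − a_3·(cos φ, sin φ) = (3.1375, -1.8115)
cos θ_2 = (13.1258−7²−7²)/(2·7·7) = -0.8661; θ_2 = -150.0044° (elbow-down)
β = atan2(-1.8115,3.1375) = -30.0011°; ψ = atan2(-3.4995,0.9376) = -75.0022°
θ_1 = β − ψ = 45.0011°
θ_3 = φ − θ_1 − θ_2 = -119.9967° (wrapped to (-180°,180°])

45.001 -150.004 -119.997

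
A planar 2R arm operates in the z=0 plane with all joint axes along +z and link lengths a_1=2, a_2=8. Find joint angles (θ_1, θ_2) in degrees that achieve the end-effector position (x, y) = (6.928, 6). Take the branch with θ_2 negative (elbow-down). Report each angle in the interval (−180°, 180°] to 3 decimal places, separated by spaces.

90.006 -60.006

cos θ_2 = (83.9972−2²−8²)/(2·2·8) = 0.4999; θ_2 = -60.0058° (elbow-down)
β = atan2(6.0000,6.9280) = 40.8942°; ψ = atan2(-6.9286,5.9993) = -49.1116°
θ_1 = β − ψ = 90.0058°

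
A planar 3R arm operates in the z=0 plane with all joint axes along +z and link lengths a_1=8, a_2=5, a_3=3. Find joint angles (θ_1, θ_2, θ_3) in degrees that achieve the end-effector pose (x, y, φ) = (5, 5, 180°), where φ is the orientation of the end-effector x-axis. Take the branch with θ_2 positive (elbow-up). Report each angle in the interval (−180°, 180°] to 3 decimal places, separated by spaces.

0.000 90.000 90.000

wrist centre = target − a_3·(cos φ, sin φ) = (8.0000, 5.0000)
cos θ_2 = (89.0000−8²−5²)/(2·8·5) = 0.0000; θ_2 = 90.0000° (elbow-up)
β = atan2(5.0000,8.0000) = 32.0054°; ψ = atan2(5.0000,8.0000) = 32.0054°
θ_1 = β − ψ = 0.0000°
θ_3 = φ − θ_1 − θ_2 = 90.0000° (wrapped to (-180°,180°])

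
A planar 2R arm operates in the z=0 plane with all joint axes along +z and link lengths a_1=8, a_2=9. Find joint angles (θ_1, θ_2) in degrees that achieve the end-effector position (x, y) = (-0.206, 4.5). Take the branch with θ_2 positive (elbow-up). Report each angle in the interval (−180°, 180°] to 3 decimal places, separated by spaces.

cos θ_2 = (20.2924−8²−9²)/(2·8·9) = -0.8660; θ_2 = 149.9999° (elbow-up)
β = atan2(4.5000,-0.2060) = 92.6210°; ψ = atan2(4.5000,0.2058) = 87.3818°
θ_1 = β − ψ = 5.2393°

5.239 150.000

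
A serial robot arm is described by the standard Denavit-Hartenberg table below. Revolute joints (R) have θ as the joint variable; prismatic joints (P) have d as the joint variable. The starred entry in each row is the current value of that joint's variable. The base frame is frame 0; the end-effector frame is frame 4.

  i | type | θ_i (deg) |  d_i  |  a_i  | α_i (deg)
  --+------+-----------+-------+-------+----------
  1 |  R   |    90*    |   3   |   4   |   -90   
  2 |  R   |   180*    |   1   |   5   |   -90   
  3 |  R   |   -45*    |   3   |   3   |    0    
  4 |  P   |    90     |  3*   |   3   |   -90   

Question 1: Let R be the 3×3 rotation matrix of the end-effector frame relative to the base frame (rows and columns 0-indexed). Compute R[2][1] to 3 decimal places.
End-effector y-axis (col 1 of R) = (0.0000,0.0000,-1.0000)
R[2][1] = -1.0000

-1.000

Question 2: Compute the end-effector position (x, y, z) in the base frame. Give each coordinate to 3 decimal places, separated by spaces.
after link 1: o_1 = (0.0000, 4.0000, 3.0000)
after link 2: o_2 = (-1.0000, -1.0000, 3.0000)
after link 3: o_3 = (-3.1213, -3.1213, 6.0000)
after link 4: o_4 = (-1.0000, -5.2426, 9.0000)

-1.000 -5.243 9.000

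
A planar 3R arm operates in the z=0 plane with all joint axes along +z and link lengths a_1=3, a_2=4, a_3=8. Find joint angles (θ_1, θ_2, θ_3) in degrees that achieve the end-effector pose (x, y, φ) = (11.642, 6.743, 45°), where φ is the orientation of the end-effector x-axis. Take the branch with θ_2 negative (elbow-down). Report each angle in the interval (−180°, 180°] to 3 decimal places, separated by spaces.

44.998 -59.995 59.997

wrist centre = target − a_3·(cos φ, sin φ) = (5.9851, 1.0861)
cos θ_2 = (37.0017−3²−4²)/(2·3·4) = 0.5001; θ_2 = -59.9954° (elbow-down)
β = atan2(1.0861,5.9851) = 10.2857°; ψ = atan2(-3.4639,5.0003) = -34.7122°
θ_1 = β − ψ = 44.9980°
θ_3 = φ − θ_1 − θ_2 = 59.9974° (wrapped to (-180°,180°])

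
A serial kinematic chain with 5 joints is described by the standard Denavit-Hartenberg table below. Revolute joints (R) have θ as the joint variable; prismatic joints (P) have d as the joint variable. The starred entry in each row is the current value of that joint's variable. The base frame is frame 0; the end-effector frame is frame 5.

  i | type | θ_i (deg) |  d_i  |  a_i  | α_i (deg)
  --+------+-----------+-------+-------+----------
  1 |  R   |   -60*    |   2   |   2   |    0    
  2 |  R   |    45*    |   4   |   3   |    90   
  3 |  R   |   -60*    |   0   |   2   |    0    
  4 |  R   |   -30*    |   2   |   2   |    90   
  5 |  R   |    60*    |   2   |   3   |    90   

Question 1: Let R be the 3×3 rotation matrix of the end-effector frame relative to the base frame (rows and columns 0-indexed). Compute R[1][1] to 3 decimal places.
0.259

End-effector y-axis (col 1 of R) = (-0.9659,0.2588,-0.0000)
R[1][1] = 0.2588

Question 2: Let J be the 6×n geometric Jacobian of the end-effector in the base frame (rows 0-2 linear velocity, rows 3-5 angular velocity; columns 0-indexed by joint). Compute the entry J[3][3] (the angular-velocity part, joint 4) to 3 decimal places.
axis z_3 = (-0.2588,-0.9659,0.0000); lever o_n−o_3 = (-3.1219,-3.9238,-3.5000)
cross product → J_v[:, 3] = (3.3807,-0.9059,-2.0000)
J_ω[:, 3] = z_3
entry J[3][3] = -0.2588

-0.259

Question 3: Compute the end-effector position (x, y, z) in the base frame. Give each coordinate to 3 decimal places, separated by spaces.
after link 1: o_1 = (1.0000, -1.7321, 2.0000)
after link 2: o_2 = (3.8978, -2.5085, 6.0000)
after link 3: o_3 = (4.8637, -2.7673, 4.2679)
after link 4: o_4 = (4.3461, -4.6992, 2.2679)
after link 5: o_5 = (1.7418, -6.6911, 0.7679)

1.742 -6.691 0.768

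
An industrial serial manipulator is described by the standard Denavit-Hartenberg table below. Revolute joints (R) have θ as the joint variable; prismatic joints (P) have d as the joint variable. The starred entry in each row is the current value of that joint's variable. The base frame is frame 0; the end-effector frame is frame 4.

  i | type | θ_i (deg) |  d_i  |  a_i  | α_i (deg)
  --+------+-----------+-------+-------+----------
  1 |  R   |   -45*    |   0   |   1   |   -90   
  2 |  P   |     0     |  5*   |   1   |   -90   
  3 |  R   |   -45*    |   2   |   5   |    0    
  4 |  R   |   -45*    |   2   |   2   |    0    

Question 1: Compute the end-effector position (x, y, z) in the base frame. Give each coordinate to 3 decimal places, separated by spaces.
after link 1: o_1 = (0.7071, -0.7071, 0.0000)
after link 2: o_2 = (4.9497, 2.1213, 0.0000)
after link 3: o_3 = (9.9497, 2.1213, -2.0000)
after link 4: o_4 = (11.3640, 3.5355, -4.0000)

11.364 3.536 -4.000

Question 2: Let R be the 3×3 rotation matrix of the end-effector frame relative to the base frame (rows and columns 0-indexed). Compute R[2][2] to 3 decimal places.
-1.000

End-effector z-axis (col 2 of R) = (0.0000,0.0000,-1.0000)
R[2][2] = -1.0000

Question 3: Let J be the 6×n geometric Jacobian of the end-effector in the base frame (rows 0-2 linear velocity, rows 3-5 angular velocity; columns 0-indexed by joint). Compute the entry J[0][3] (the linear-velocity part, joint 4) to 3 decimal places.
axis z_3 = (0.0000,0.0000,-1.0000); lever o_n−o_3 = (1.4142,1.4142,-2.0000)
cross product → J_v[:, 3] = (1.4142,-1.4142,-0.0000)
J_ω[:, 3] = z_3
entry J[0][3] = 1.4142

1.414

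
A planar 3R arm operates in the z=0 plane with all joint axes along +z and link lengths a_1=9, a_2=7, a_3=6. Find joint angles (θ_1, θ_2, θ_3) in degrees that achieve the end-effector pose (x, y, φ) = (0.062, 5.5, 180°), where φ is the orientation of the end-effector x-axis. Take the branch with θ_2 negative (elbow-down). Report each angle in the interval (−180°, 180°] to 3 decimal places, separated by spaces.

90.001 -120.001 -150.000

wrist centre = target − a_3·(cos φ, sin φ) = (6.0620, 5.5000)
cos θ_2 = (66.9978−9²−7²)/(2·9·7) = -0.5000; θ_2 = -120.0011° (elbow-down)
β = atan2(5.5000,6.0620) = 42.2172°; ψ = atan2(-6.0621,5.4999) = -47.7839°
θ_1 = β − ψ = 90.0011°
θ_3 = φ − θ_1 − θ_2 = -150.0000° (wrapped to (-180°,180°])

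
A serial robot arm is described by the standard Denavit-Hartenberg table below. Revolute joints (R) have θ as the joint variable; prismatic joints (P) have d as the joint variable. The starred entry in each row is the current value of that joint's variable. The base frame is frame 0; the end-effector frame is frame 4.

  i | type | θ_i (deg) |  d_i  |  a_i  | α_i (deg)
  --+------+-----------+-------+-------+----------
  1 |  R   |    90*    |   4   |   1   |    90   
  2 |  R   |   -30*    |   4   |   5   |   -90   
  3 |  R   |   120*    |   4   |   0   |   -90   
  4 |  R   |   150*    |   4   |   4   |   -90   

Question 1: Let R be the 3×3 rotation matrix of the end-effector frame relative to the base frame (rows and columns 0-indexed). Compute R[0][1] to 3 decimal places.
-0.500

End-effector y-axis (col 1 of R) = (-0.5000,0.7500,-0.4330)
R[0][1] = -0.5000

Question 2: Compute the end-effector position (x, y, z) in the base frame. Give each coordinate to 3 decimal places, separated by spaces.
after link 1: o_1 = (0.0000, 1.0000, 4.0000)
after link 2: o_2 = (4.0000, 5.3301, 1.5000)
after link 3: o_3 = (4.0000, 7.3301, 4.9641)
after link 4: o_4 = (9.0000, 4.8301, 4.0981)

9.000 4.830 4.098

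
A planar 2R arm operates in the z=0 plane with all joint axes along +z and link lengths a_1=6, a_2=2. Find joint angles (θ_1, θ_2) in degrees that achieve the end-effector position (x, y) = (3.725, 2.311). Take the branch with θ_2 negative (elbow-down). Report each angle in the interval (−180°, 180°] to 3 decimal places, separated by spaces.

45.004 -149.995

cos θ_2 = (19.2163−6²−2²)/(2·6·2) = -0.8660; θ_2 = -149.9954° (elbow-down)
β = atan2(2.3110,3.7250) = 31.8156°; ψ = atan2(-1.0001,4.2680) = -13.1883°
θ_1 = β − ψ = 45.0039°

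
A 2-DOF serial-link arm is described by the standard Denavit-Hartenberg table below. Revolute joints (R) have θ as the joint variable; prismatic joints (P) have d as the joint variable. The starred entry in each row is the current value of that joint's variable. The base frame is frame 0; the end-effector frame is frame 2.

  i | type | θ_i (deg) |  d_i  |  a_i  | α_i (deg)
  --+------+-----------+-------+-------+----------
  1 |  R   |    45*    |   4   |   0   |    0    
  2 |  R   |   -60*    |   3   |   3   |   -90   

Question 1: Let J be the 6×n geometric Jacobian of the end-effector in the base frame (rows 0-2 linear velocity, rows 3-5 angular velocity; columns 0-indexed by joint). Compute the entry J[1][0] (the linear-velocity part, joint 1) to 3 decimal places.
2.898

axis z_0 = ẑ; lever o_n−o_0 = (2.8978,-0.7765,7.0000)
cross product → J_v[:, 0] = (0.7765,2.8978,-0.0000)
J_ω[:, 0] = z_0
entry J[1][0] = 2.8978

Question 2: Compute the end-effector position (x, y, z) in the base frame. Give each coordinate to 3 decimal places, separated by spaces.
2.898 -0.776 7.000

after link 1: o_1 = (0.0000, 0.0000, 4.0000)
after link 2: o_2 = (2.8978, -0.7765, 7.0000)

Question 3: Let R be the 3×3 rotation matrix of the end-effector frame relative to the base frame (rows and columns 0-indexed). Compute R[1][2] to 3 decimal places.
0.966

End-effector z-axis (col 2 of R) = (0.2588,0.9659,0.0000)
R[1][2] = 0.9659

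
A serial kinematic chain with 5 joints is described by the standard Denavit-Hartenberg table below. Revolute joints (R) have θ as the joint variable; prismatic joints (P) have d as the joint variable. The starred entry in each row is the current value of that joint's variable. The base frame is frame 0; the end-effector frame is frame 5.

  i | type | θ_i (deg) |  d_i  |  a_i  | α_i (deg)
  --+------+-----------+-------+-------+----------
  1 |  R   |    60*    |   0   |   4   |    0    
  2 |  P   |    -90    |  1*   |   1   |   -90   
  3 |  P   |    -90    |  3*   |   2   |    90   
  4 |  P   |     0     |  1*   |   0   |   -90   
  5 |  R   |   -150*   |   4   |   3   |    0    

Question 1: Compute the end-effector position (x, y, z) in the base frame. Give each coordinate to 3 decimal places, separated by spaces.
after link 1: o_1 = (2.0000, 3.4641, 0.0000)
after link 2: o_2 = (2.8660, 2.9641, 1.0000)
after link 3: o_3 = (4.3660, 5.5622, 3.0000)
after link 4: o_4 = (3.5000, 6.0622, 3.0000)
after link 5: o_5 = (4.2010, 10.2763, 0.4019)

4.201 10.276 0.402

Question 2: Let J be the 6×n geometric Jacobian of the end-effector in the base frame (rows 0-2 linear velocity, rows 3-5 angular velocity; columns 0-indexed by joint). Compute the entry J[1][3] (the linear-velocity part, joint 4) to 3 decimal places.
0.500

prismatic axis z_3 = (-0.8660,0.5000,0.0000)
J_v[:, 3] = z_3; J_ω[:, 3] = (0,0,0)
entry J[1][3] = 0.5000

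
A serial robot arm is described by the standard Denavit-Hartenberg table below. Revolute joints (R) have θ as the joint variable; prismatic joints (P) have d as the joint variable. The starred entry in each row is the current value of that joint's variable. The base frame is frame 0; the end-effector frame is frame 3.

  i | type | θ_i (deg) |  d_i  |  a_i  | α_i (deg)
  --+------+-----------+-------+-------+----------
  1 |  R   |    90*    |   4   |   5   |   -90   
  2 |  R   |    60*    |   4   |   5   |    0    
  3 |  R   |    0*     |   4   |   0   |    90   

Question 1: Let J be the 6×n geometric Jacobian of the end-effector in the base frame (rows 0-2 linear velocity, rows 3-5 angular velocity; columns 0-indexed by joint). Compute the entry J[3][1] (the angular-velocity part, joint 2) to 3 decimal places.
axis z_1 = (-1.0000,0.0000,0.0000); lever o_n−o_1 = (-8.0000,2.5000,-4.3301)
cross product → J_v[:, 1] = (-0.0000,-4.3301,-2.5000)
J_ω[:, 1] = z_1
entry J[3][1] = -1.0000

-1.000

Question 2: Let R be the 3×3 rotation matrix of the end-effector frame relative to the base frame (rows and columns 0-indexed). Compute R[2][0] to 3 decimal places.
End-effector x-axis (col 0 of R) = (-0.0000,0.5000,-0.8660)
R[2][0] = -0.8660

-0.866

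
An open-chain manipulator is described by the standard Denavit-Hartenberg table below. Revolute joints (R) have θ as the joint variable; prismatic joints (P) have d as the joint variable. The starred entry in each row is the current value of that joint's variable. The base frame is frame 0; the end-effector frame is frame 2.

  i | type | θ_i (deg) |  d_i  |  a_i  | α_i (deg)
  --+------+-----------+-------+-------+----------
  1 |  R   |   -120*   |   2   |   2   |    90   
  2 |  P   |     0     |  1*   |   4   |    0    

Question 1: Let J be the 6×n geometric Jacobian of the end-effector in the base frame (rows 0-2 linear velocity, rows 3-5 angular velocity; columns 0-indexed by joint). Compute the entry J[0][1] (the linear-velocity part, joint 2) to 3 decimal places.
prismatic axis z_1 = (-0.8660,0.5000,0.0000)
J_v[:, 1] = z_1; J_ω[:, 1] = (0,0,0)
entry J[0][1] = -0.8660

-0.866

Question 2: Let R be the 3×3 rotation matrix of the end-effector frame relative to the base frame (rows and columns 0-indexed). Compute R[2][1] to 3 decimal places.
1.000

End-effector y-axis (col 1 of R) = (0.0000,-0.0000,1.0000)
R[2][1] = 1.0000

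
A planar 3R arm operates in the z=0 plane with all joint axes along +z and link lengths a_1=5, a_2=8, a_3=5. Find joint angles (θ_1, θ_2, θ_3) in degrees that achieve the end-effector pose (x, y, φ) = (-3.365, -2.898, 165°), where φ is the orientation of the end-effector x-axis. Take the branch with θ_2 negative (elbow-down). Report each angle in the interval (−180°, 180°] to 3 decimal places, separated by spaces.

44.993 -149.999 -89.994

wrist centre = target − a_3·(cos φ, sin φ) = (1.4646, -4.1921)
cos θ_2 = (19.7188−5²−8²)/(2·5·8) = -0.8660; θ_2 = -149.9988° (elbow-down)
β = atan2(-4.1921,1.4646) = -70.7417°; ψ = atan2(-4.0001,-1.9281) = -115.7347°
θ_1 = β − ψ = 44.9930°
θ_3 = φ − θ_1 − θ_2 = -89.9942° (wrapped to (-180°,180°])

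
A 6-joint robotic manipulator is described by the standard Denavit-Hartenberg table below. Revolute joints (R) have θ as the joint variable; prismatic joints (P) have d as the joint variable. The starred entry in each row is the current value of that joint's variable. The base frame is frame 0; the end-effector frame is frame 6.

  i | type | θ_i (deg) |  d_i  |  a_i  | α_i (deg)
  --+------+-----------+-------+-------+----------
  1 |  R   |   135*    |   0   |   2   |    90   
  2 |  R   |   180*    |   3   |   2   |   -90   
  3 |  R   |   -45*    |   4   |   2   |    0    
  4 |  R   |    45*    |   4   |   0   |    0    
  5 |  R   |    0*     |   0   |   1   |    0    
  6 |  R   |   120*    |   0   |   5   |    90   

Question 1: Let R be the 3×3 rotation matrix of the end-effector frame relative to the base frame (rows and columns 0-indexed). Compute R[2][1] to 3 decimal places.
-1.000

End-effector y-axis (col 1 of R) = (0.0000,0.0000,-1.0000)
R[2][1] = -1.0000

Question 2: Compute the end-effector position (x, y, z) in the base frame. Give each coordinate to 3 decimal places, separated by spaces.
after link 1: o_1 = (-1.4142, 1.4142, 0.0000)
after link 2: o_2 = (2.1213, 2.1213, 0.0000)
after link 3: o_3 = (4.1213, 2.1213, -4.0000)
after link 4: o_4 = (4.1213, 2.1213, -8.0000)
after link 5: o_5 = (4.8284, 1.4142, -8.0000)
after link 6: o_6 = (-0.0012, 0.1201, -8.0000)

-0.001 0.120 -8.000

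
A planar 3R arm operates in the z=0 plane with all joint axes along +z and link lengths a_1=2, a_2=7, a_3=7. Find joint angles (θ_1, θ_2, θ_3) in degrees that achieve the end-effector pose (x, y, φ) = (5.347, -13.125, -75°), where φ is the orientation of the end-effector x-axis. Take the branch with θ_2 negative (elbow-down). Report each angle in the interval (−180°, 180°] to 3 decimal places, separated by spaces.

wrist centre = target − a_3·(cos φ, sin φ) = (3.5353, -6.3635)
cos θ_2 = (52.9925−2²−7²)/(2·2·7) = -0.0003; θ_2 = -90.0154° (elbow-down)
β = atan2(-6.3635,3.5353) = -60.9455°; ψ = atan2(-7.0000,1.9981) = -74.0688°
θ_1 = β − ψ = 13.1233°
θ_3 = φ − θ_1 − θ_2 = 1.8921° (wrapped to (-180°,180°])

13.123 -90.015 1.892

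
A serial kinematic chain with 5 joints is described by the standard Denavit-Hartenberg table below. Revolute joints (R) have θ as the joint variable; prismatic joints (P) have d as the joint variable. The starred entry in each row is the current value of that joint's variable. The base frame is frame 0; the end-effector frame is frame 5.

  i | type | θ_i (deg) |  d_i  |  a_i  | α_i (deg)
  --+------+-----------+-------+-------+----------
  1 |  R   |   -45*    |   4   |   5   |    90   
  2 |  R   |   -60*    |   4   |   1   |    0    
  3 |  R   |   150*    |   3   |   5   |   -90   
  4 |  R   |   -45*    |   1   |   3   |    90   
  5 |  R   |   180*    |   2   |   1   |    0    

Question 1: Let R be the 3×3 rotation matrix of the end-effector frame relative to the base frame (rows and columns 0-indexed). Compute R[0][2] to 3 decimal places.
End-effector z-axis (col 2 of R) = (-0.5000,-0.5000,-0.7071)
R[0][2] = -0.5000

-0.500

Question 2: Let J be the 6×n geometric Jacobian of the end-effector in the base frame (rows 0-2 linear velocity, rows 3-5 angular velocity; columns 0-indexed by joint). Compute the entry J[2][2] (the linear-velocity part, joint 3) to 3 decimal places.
axis z_2 = (-0.7071,-0.7071,0.0000); lever o_n−o_2 = (-4.8284,-3.4142,5.0000)
cross product → J_v[:, 2] = (-3.5355,3.5355,-1.0000)
J_ω[:, 2] = z_2
entry J[2][2] = -1.0000

-1.000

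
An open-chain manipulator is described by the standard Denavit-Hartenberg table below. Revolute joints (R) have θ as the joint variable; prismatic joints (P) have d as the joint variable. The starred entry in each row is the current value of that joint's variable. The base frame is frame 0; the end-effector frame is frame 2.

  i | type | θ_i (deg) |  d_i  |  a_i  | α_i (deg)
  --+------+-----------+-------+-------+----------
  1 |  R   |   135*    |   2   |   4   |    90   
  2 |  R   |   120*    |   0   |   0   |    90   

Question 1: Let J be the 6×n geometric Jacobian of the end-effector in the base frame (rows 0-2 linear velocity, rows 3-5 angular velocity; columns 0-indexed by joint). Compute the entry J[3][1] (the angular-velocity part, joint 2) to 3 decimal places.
0.707

axis z_1 = (0.7071,0.7071,0.0000); lever o_n−o_1 = (0.0000,0.0000,0.0000)
cross product → J_v[:, 1] = (0.0000,0.0000,0.0000)
J_ω[:, 1] = z_1
entry J[3][1] = 0.7071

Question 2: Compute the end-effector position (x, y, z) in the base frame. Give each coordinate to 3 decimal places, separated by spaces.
after link 1: o_1 = (-2.8284, 2.8284, 2.0000)
after link 2: o_2 = (-2.8284, 2.8284, 2.0000)

-2.828 2.828 2.000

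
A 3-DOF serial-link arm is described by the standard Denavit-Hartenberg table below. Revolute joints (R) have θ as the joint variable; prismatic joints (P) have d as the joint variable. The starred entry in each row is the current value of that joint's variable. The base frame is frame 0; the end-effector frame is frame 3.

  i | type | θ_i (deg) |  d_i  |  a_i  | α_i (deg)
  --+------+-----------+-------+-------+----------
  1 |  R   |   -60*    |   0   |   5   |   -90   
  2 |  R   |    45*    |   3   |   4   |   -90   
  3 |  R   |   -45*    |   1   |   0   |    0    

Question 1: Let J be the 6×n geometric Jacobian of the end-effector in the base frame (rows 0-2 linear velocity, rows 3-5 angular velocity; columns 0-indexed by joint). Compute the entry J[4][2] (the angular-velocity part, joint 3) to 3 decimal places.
0.612

axis z_2 = (-0.3536,0.6124,-0.7071); lever o_n−o_2 = (-0.3536,0.6124,-0.7071)
cross product → J_v[:, 2] = (0.0000,0.0000,0.0000)
J_ω[:, 2] = z_2
entry J[4][2] = 0.6124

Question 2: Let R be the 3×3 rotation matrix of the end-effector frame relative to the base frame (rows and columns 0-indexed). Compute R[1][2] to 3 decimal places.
End-effector z-axis (col 2 of R) = (-0.3536,0.6124,-0.7071)
R[1][2] = 0.6124

0.612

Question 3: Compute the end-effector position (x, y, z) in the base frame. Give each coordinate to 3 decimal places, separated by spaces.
6.159 -4.667 -3.536

after link 1: o_1 = (2.5000, -4.3301, 0.0000)
after link 2: o_2 = (6.5123, -5.2796, -2.8284)
after link 3: o_3 = (6.1587, -4.6672, -3.5355)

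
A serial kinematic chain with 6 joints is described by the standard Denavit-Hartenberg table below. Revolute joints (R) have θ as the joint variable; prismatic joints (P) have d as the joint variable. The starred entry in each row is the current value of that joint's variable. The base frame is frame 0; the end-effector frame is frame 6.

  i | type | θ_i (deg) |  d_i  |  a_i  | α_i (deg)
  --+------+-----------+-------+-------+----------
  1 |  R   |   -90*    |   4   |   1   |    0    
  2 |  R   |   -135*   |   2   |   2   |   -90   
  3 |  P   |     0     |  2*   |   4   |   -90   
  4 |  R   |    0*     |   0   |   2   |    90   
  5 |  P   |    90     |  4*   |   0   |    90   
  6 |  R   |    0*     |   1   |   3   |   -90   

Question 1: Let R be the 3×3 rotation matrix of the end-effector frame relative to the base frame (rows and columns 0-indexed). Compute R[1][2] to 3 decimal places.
-0.707

End-effector z-axis (col 2 of R) = (-0.7071,-0.7071,0.0000)
R[1][2] = -0.7071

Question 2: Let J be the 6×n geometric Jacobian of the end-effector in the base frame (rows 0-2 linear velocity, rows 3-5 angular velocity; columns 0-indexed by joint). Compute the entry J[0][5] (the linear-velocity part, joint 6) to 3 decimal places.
axis z_5 = (-0.7071,0.7071,0.0000); lever o_n−o_5 = (-0.7071,0.7071,-3.0000)
cross product → J_v[:, 5] = (-2.1213,-2.1213,0.0000)
J_ω[:, 5] = z_5
entry J[0][5] = -2.1213

-2.121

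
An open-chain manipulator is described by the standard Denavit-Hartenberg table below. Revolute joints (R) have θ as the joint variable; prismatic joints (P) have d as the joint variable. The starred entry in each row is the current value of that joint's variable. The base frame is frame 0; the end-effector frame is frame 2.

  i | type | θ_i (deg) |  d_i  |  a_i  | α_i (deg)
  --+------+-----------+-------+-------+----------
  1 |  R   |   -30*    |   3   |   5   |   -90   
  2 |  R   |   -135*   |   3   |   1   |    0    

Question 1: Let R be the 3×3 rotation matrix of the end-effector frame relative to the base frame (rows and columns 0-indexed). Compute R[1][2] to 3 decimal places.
0.866

End-effector z-axis (col 2 of R) = (0.5000,0.8660,0.0000)
R[1][2] = 0.8660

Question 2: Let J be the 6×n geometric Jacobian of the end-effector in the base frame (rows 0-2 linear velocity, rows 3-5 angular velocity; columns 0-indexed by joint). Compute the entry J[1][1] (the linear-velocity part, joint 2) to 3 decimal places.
-0.354

axis z_1 = (0.5000,0.8660,0.0000); lever o_n−o_1 = (0.8876,2.9516,0.7071)
cross product → J_v[:, 1] = (0.6124,-0.3536,0.7071)
J_ω[:, 1] = z_1
entry J[1][1] = -0.3536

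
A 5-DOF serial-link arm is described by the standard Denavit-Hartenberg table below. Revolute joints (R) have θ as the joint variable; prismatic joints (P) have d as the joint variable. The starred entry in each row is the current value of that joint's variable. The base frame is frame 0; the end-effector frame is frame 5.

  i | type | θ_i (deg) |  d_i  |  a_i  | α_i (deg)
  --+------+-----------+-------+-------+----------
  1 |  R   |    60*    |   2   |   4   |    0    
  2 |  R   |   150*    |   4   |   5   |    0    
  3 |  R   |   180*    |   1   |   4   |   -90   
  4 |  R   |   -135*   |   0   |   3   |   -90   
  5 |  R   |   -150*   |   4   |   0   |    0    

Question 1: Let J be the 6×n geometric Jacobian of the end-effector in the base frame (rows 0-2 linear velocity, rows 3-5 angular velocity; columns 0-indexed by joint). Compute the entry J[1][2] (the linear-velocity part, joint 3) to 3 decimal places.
axis z_2 = (0.0000,0.0000,1.0000); lever o_n−o_2 = (4.0765,2.3536,5.9497)
cross product → J_v[:, 2] = (-2.3536,4.0765,0.0000)
J_ω[:, 2] = z_2
entry J[1][2] = 4.0765

4.076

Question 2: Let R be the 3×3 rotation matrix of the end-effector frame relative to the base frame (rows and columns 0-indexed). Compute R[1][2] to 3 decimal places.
0.354

End-effector z-axis (col 2 of R) = (0.6124,0.3536,0.7071)
R[1][2] = 0.3536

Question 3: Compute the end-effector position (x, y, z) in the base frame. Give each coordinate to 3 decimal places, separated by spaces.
1.746 3.318 11.950

after link 1: o_1 = (2.0000, 3.4641, 2.0000)
after link 2: o_2 = (-2.3301, 0.9641, 6.0000)
after link 3: o_3 = (1.1340, 2.9641, 7.0000)
after link 4: o_4 = (-0.7031, 1.9034, 9.1213)
after link 5: o_5 = (1.7463, 3.3177, 11.9497)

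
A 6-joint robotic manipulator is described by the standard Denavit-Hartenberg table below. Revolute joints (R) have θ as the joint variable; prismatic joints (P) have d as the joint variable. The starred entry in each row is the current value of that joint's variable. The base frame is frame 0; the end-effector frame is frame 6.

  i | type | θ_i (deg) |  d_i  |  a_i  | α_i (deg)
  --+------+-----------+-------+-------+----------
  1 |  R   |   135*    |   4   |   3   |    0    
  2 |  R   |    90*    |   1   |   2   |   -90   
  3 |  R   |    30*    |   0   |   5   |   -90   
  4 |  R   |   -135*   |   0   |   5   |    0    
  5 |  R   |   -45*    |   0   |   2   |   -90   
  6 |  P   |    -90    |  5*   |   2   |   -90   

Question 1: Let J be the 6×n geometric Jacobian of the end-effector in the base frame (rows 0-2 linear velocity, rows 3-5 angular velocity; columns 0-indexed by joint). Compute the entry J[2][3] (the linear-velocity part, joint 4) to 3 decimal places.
-4.268

axis z_3 = (0.3536,0.3536,-0.8660); lever o_n−o_3 = (10.1324,-1.9386,1.0357)
cross product → J_v[:, 3] = (-1.3127,-9.1411,-4.2678)
J_ω[:, 3] = z_3
entry J[2][3] = -4.2678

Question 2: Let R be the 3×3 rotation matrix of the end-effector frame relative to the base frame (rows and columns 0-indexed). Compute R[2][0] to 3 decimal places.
-0.866

End-effector x-axis (col 0 of R) = (0.3536,0.3536,-0.8660)
R[2][0] = -0.8660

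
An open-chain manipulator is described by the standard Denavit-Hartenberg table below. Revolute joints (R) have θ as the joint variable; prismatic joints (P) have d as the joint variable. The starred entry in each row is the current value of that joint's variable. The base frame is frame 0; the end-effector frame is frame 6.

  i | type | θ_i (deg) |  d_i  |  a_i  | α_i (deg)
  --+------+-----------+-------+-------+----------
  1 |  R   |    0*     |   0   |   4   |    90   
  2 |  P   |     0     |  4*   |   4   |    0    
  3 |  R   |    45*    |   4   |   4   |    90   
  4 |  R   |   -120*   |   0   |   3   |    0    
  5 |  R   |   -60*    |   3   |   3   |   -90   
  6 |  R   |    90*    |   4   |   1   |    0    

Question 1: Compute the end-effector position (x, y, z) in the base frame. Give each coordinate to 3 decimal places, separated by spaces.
after link 1: o_1 = (4.0000, 0.0000, 0.0000)
after link 2: o_2 = (8.0000, -4.0000, 0.0000)
after link 3: o_3 = (10.8284, -8.0000, 2.8284)
after link 4: o_4 = (9.7678, -5.4019, 1.7678)
after link 5: o_5 = (9.7678, -5.4019, -2.4749)
after link 6: o_6 = (9.0607, -1.4019, -1.7678)

9.061 -1.402 -1.768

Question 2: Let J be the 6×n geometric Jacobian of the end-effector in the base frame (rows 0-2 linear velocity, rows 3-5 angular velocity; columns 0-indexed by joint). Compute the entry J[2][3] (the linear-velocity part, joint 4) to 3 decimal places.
axis z_3 = (0.7071,-0.0000,-0.7071); lever o_n−o_3 = (-1.7678,6.5981,-4.5962)
cross product → J_v[:, 3] = (4.6655,4.5000,4.6655)
J_ω[:, 3] = z_3
entry J[2][3] = 4.6655

4.666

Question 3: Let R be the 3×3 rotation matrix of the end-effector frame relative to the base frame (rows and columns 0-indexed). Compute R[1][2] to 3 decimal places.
1.000

End-effector z-axis (col 2 of R) = (0.0000,1.0000,0.0000)
R[1][2] = 1.0000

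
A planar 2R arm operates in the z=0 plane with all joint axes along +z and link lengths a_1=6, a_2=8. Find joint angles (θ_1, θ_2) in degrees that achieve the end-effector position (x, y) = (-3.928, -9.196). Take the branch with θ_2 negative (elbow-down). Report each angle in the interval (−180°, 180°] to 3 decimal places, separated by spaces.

-59.998 -90.003

cos θ_2 = (99.9956−6²−8²)/(2·6·8) = -0.0000; θ_2 = -90.0026° (elbow-down)
β = atan2(-9.1960,-3.9280) = -113.1294°; ψ = atan2(-8.0000,5.9996) = -53.1318°
θ_1 = β − ψ = -59.9976°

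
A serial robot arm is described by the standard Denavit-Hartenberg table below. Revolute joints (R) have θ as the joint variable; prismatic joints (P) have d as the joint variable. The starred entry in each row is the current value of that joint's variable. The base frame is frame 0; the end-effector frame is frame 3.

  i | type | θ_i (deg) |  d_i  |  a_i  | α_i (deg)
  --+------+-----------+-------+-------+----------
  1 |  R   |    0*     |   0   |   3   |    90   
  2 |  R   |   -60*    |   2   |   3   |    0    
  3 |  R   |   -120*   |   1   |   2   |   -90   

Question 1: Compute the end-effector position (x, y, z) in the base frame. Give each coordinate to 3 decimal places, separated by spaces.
after link 1: o_1 = (3.0000, 0.0000, 0.0000)
after link 2: o_2 = (4.5000, -2.0000, -2.5981)
after link 3: o_3 = (2.5000, -3.0000, -2.5981)

2.500 -3.000 -2.598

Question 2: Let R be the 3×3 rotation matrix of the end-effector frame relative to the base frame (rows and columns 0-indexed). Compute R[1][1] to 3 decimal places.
End-effector y-axis (col 1 of R) = (0.0000,1.0000,-0.0000)
R[1][1] = 1.0000

1.000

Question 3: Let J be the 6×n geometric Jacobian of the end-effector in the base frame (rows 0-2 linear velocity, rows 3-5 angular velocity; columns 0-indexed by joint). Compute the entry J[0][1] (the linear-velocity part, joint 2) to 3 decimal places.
axis z_1 = (0.0000,-1.0000,0.0000); lever o_n−o_1 = (-0.5000,-3.0000,-2.5981)
cross product → J_v[:, 1] = (2.5981,-0.0000,-0.5000)
J_ω[:, 1] = z_1
entry J[0][1] = 2.5981

2.598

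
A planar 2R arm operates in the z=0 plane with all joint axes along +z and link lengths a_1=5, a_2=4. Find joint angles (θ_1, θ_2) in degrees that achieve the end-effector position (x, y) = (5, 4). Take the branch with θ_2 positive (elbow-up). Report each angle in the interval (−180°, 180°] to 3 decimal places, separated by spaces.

cos θ_2 = (41.0000−5²−4²)/(2·5·4) = 0.0000; θ_2 = 90.0000° (elbow-up)
β = atan2(4.0000,5.0000) = 38.6598°; ψ = atan2(4.0000,5.0000) = 38.6598°
θ_1 = β − ψ = 0.0000°

0.000 90.000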